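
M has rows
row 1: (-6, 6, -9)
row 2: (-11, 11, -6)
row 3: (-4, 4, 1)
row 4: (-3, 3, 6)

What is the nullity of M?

1

Row reduce to echelon form.
R2 ← R2 − (11/6)·R1: [0, 0, 21/2]
R3 ← R3 − (2/3)·R1: [0, 0, 7]
R4 ← R4 − (1/2)·R1: [0, 0, 21/2]
R3 ← R3 − (2/3)·R2: [0, 0, 0]
R4 ← R4 − R2: [0, 0, 0]
2 nonzero rows, so rank(M) = 2.
M has 3 columns; by rank–nullity, nullity = 3 − 2 = 1.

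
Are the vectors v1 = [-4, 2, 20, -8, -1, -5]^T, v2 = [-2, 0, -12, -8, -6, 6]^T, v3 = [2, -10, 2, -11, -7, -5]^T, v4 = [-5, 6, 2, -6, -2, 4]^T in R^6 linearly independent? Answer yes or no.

no

Form the matrix with these vectors as rows and row reduce.
R2 ← R2 − (1/2)·R1: [0, -1, -22, -4, -11/2, 17/2]
R3 ← R3 + (1/2)·R1: [0, -9, 12, -15, -15/2, -15/2]
R4 ← R4 − (5/4)·R1: [0, 7/2, -23, 4, -3/4, 41/4]
R3 ← R3 − (9)·R2: [0, 0, 210, 21, 42, -84]
R4 ← R4 + (7/2)·R2: [0, 0, -100, -10, -20, 40]
R4 ← R4 + (10/21)·R3: [0, 0, 0, 0, 0, 0]
3 nonzero rows, so the 4 vectors span a space of dimension 3.
Since 3 < 4, the vectors are linearly dependent.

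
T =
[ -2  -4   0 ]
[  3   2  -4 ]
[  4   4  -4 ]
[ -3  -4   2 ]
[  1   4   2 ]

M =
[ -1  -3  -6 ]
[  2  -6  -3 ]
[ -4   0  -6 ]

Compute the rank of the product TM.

2

First compute TM:
[[ -6,  30,  24],
 [ 17, -21,   0],
 [ 20, -36, -12],
 [-13,  33,  18],
 [ -1, -27, -30]]
Now row reduce the product.
R2 ← R2 + (17/6)·R1: [0, 64, 68]
R3 ← R3 + (10/3)·R1: [0, 64, 68]
R4 ← R4 − (13/6)·R1: [0, -32, -34]
R5 ← R5 − (1/6)·R1: [0, -32, -34]
R3 ← R3 − R2: [0, 0, 0]
R4 ← R4 + (1/2)·R2: [0, 0, 0]
R5 ← R5 + (1/2)·R2: [0, 0, 0]
2 nonzero rows, so rank(TM) = 2.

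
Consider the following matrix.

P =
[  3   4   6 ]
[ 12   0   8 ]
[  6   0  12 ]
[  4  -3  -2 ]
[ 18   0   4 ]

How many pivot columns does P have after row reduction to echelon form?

3

Row reduce to echelon form.
R2 ← R2 − (4)·R1: [0, -16, -16]
R3 ← R3 − (2)·R1: [0, -8, 0]
R4 ← R4 − (4/3)·R1: [0, -25/3, -10]
R5 ← R5 − (6)·R1: [0, -24, -32]
R3 ← R3 − (1/2)·R2: [0, 0, 8]
R4 ← R4 − (25/48)·R2: [0, 0, -5/3]
R5 ← R5 − (3/2)·R2: [0, 0, -8]
R4 ← R4 + (5/24)·R3: [0, 0, 0]
R5 ← R5 + R3: [0, 0, 0]
Echelon form has 3 nonzero rows, so rank(P) = 3.
Each nonzero row contributes one pivot column: 3 pivot columns.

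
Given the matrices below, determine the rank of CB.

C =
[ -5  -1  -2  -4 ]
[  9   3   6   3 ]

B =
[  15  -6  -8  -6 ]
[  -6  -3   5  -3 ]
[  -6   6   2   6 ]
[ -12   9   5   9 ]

2

First compute CB:
[[ -9, -15,  11, -15],
 [ 45,   0, -30,   0]]
Now row reduce the product.
R2 ← R2 + (5)·R1: [0, -75, 25, -75]
2 nonzero rows, so rank(CB) = 2.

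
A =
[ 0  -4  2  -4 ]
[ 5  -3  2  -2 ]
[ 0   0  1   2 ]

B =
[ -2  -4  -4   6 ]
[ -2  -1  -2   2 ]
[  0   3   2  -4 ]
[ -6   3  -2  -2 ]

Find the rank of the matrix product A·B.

First compute AB:
[[ 32,  -2,  20,  -8],
 [  8, -17,  -6,  20],
 [-12,   9,  -2,  -8]]
Now row reduce the product.
R2 ← R2 − (1/4)·R1: [0, -33/2, -11, 22]
R3 ← R3 + (3/8)·R1: [0, 33/4, 11/2, -11]
R3 ← R3 + (1/2)·R2: [0, 0, 0, 0]
2 nonzero rows, so rank(AB) = 2.

2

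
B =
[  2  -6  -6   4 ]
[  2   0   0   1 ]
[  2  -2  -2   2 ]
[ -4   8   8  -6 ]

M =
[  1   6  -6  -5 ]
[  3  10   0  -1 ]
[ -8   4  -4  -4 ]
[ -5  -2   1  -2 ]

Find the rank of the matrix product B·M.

2

First compute BM:
[[ 12, -80,  16,  12],
 [ -3,  10, -11, -12],
 [  2, -20,  -2,  -4],
 [-14, 100, -14,  -8]]
Now row reduce the product.
R2 ← R2 + (1/4)·R1: [0, -10, -7, -9]
R3 ← R3 − (1/6)·R1: [0, -20/3, -14/3, -6]
R4 ← R4 + (7/6)·R1: [0, 20/3, 14/3, 6]
R3 ← R3 − (2/3)·R2: [0, 0, 0, 0]
R4 ← R4 + (2/3)·R2: [0, 0, 0, 0]
2 nonzero rows, so rank(BM) = 2.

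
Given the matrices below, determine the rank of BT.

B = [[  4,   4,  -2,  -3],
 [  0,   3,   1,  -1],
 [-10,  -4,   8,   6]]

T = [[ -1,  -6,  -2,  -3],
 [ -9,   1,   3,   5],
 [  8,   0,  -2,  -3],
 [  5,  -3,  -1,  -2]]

First compute BT:
[[-71, -11,  11,  20],
 [-24,   6,   8,  14],
 [140,  38, -14, -26]]
Now row reduce the product.
R2 ← R2 − (24/71)·R1: [0, 690/71, 304/71, 514/71]
R3 ← R3 + (140/71)·R1: [0, 1158/71, 546/71, 954/71]
R3 ← R3 − (193/115)·R2: [0, 0, 58/115, 148/115]
3 nonzero rows, so rank(BT) = 3.

3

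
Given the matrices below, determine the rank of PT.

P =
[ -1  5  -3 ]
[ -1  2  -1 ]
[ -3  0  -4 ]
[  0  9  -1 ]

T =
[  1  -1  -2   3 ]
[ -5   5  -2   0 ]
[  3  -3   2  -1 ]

First compute PT:
[[-35,  35, -14,   0],
 [-14,  14,  -4,  -2],
 [-15,  15,  -2,  -5],
 [-48,  48, -20,   1]]
Now row reduce the product.
R2 ← R2 − (2/5)·R1: [0, 0, 8/5, -2]
R3 ← R3 − (3/7)·R1: [0, 0, 4, -5]
R4 ← R4 − (48/35)·R1: [0, 0, -4/5, 1]
R3 ← R3 − (5/2)·R2: [0, 0, 0, 0]
R4 ← R4 + (1/2)·R2: [0, 0, 0, 0]
2 nonzero rows, so rank(PT) = 2.

2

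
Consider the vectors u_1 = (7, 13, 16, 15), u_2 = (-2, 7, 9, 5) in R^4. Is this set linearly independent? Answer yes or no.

Form the matrix with these vectors as rows and row reduce.
R2 ← R2 + (2/7)·R1: [0, 75/7, 95/7, 65/7]
2 nonzero rows, so the 2 vectors span a space of dimension 2.
Since 2 = 2, the vectors are linearly independent.

yes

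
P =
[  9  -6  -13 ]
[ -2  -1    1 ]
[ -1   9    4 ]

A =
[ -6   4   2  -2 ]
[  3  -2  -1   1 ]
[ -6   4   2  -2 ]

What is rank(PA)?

First compute PA:
[[  6,  -4,  -2,   2],
 [  3,  -2,  -1,   1],
 [  9,  -6,  -3,   3]]
Now row reduce the product.
R2 ← R2 − (1/2)·R1: [0, 0, 0, 0]
R3 ← R3 − (3/2)·R1: [0, 0, 0, 0]
1 nonzero row, so rank(PA) = 1.

1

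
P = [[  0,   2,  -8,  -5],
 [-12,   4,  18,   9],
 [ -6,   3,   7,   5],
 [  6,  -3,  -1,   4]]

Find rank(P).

3

Row reduce to echelon form.
Swap R1 ↔ R2
R3 ← R3 − (1/2)·R1: [0, 1, -2, 1/2]
R4 ← R4 + (1/2)·R1: [0, -1, 8, 17/2]
R3 ← R3 − (1/2)·R2: [0, 0, 2, 3]
R4 ← R4 + (1/2)·R2: [0, 0, 4, 6]
R4 ← R4 − (2)·R3: [0, 0, 0, 0]
Echelon form has 3 nonzero rows, so rank(P) = 3.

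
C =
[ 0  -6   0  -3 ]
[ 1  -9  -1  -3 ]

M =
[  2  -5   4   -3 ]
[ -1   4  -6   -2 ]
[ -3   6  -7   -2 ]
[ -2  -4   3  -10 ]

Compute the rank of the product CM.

2

First compute CM:
[[ 12, -12,  27,  42],
 [ 20, -35,  56,  47]]
Now row reduce the product.
R2 ← R2 − (5/3)·R1: [0, -15, 11, -23]
2 nonzero rows, so rank(CM) = 2.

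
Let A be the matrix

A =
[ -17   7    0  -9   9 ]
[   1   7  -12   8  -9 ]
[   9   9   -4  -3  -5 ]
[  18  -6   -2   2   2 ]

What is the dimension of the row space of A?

4

Row reduce to echelon form.
R2 ← R2 + (1/17)·R1: [0, 126/17, -12, 127/17, -144/17]
R3 ← R3 + (9/17)·R1: [0, 216/17, -4, -132/17, -4/17]
R4 ← R4 + (18/17)·R1: [0, 24/17, -2, -128/17, 196/17]
R3 ← R3 − (12/7)·R2: [0, 0, 116/7, -144/7, 100/7]
R4 ← R4 − (4/21)·R2: [0, 0, 2/7, -188/21, 92/7]
R4 ← R4 − (1/58)·R3: [0, 0, 0, -748/87, 374/29]
Echelon form has 4 nonzero rows, so rank(A) = 4.
The row space has dimension equal to the rank: 4.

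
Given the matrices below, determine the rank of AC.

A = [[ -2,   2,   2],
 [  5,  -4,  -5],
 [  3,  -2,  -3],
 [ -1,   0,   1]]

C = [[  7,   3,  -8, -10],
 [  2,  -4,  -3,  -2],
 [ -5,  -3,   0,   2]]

2

First compute AC:
[[-20, -20,  10,  20],
 [ 52,  46, -28, -52],
 [ 32,  26, -18, -32],
 [-12,  -6,   8,  12]]
Now row reduce the product.
R2 ← R2 + (13/5)·R1: [0, -6, -2, 0]
R3 ← R3 + (8/5)·R1: [0, -6, -2, 0]
R4 ← R4 − (3/5)·R1: [0, 6, 2, 0]
R3 ← R3 − R2: [0, 0, 0, 0]
R4 ← R4 + R2: [0, 0, 0, 0]
2 nonzero rows, so rank(AC) = 2.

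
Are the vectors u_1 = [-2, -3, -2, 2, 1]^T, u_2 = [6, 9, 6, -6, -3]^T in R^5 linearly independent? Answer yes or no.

Form the matrix with these vectors as rows and row reduce.
R2 ← R2 + (3)·R1: [0, 0, 0, 0, 0]
1 nonzero row, so the 2 vectors span a space of dimension 1.
Since 1 < 2, the vectors are linearly dependent.

no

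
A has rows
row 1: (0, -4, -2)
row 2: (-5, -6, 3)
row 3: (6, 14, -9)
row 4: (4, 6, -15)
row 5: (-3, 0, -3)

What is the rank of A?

3

Row reduce to echelon form.
Swap R1 ↔ R2
R3 ← R3 + (6/5)·R1: [0, 34/5, -27/5]
R4 ← R4 + (4/5)·R1: [0, 6/5, -63/5]
R5 ← R5 − (3/5)·R1: [0, 18/5, -24/5]
R3 ← R3 + (17/10)·R2: [0, 0, -44/5]
R4 ← R4 + (3/10)·R2: [0, 0, -66/5]
R5 ← R5 + (9/10)·R2: [0, 0, -33/5]
R4 ← R4 − (3/2)·R3: [0, 0, 0]
R5 ← R5 − (3/4)·R3: [0, 0, 0]
Echelon form has 3 nonzero rows, so rank(A) = 3.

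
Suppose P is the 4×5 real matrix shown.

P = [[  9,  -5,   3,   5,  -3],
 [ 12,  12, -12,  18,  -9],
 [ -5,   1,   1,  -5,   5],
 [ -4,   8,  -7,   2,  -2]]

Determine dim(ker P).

2

Row reduce to echelon form.
R2 ← R2 − (4/3)·R1: [0, 56/3, -16, 34/3, -5]
R3 ← R3 + (5/9)·R1: [0, -16/9, 8/3, -20/9, 10/3]
R4 ← R4 + (4/9)·R1: [0, 52/9, -17/3, 38/9, -10/3]
R3 ← R3 + (2/21)·R2: [0, 0, 8/7, -8/7, 20/7]
R4 ← R4 − (13/42)·R2: [0, 0, -5/7, 5/7, -25/14]
R4 ← R4 + (5/8)·R3: [0, 0, 0, 0, 0]
3 nonzero rows, so rank(P) = 3.
P has 5 columns; by rank–nullity, nullity = 5 − 3 = 2.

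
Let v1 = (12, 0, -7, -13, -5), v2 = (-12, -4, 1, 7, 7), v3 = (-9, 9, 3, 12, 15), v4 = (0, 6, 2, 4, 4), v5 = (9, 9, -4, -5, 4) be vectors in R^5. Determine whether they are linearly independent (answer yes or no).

Form the matrix with these vectors as rows and row reduce.
R2 ← R2 + R1: [0, -4, -6, -6, 2]
R3 ← R3 + (3/4)·R1: [0, 9, -9/4, 9/4, 45/4]
R5 ← R5 − (3/4)·R1: [0, 9, 5/4, 19/4, 31/4]
R3 ← R3 + (9/4)·R2: [0, 0, -63/4, -45/4, 63/4]
R4 ← R4 + (3/2)·R2: [0, 0, -7, -5, 7]
R5 ← R5 + (9/4)·R2: [0, 0, -49/4, -35/4, 49/4]
R4 ← R4 − (4/9)·R3: [0, 0, 0, 0, 0]
R5 ← R5 − (7/9)·R3: [0, 0, 0, 0, 0]
3 nonzero rows, so the 5 vectors span a space of dimension 3.
Since 3 < 5, the vectors are linearly dependent.

no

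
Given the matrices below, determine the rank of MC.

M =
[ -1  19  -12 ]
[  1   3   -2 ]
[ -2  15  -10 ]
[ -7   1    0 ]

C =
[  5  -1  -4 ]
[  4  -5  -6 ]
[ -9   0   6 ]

First compute MC:
[[179, -94, -182],
 [ 35, -16, -34],
 [140, -73, -142],
 [-31,   2,  22]]
Now row reduce the product.
R2 ← R2 − (35/179)·R1: [0, 426/179, 284/179]
R3 ← R3 − (140/179)·R1: [0, 93/179, 62/179]
R4 ← R4 + (31/179)·R1: [0, -2556/179, -1704/179]
R3 ← R3 − (31/142)·R2: [0, 0, 0]
R4 ← R4 + (6)·R2: [0, 0, 0]
2 nonzero rows, so rank(MC) = 2.

2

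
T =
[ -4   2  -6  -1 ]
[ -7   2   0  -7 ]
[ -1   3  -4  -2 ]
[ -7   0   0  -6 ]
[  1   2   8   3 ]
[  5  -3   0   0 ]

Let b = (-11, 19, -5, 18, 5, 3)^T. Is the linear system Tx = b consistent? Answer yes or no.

yes

Row reduce the augmented matrix [T | b].
R2 ← R2 − (7/4)·R1: [0, -3/2, 21/2, -21/4, 153/4]
R3 ← R3 − (1/4)·R1: [0, 5/2, -5/2, -7/4, -9/4]
R4 ← R4 − (7/4)·R1: [0, -7/2, 21/2, -17/4, 149/4]
R5 ← R5 + (1/4)·R1: [0, 5/2, 13/2, 11/4, 9/4]
R6 ← R6 + (5/4)·R1: [0, -1/2, -15/2, -5/4, -43/4]
R3 ← R3 + (5/3)·R2: [0, 0, 15, -21/2, 123/2]
R4 ← R4 − (7/3)·R2: [0, 0, -14, 8, -52]
R5 ← R5 + (5/3)·R2: [0, 0, 24, -6, 66]
R6 ← R6 − (1/3)·R2: [0, 0, -11, 1/2, -47/2]
R4 ← R4 + (14/15)·R3: [0, 0, 0, -9/5, 27/5]
R5 ← R5 − (8/5)·R3: [0, 0, 0, 54/5, -162/5]
R6 ← R6 + (11/15)·R3: [0, 0, 0, -36/5, 108/5]
R5 ← R5 + (6)·R4: [0, 0, 0, 0, 0]
R6 ← R6 − (4)·R4: [0, 0, 0, 0, 0]
The echelon form has 4 nonzero rows, and every pivot lies in the first 4 columns, so rank(T) = rank([T|b]) = 4.
The system is consistent.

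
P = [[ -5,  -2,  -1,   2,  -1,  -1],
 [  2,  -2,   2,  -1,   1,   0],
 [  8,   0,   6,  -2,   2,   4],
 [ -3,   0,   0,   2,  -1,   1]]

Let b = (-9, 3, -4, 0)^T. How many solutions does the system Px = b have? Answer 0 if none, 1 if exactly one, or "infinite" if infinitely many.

0

Row reduce the augmented matrix [P | b].
R2 ← R2 + (2/5)·R1: [0, -14/5, 8/5, -1/5, 3/5, -2/5, -3/5]
R3 ← R3 + (8/5)·R1: [0, -16/5, 22/5, 6/5, 2/5, 12/5, -92/5]
R4 ← R4 − (3/5)·R1: [0, 6/5, 3/5, 4/5, -2/5, 8/5, 27/5]
R3 ← R3 − (8/7)·R2: [0, 0, 18/7, 10/7, -2/7, 20/7, -124/7]
R4 ← R4 + (3/7)·R2: [0, 0, 9/7, 5/7, -1/7, 10/7, 36/7]
R4 ← R4 − (1/2)·R3: [0, 0, 0, 0, 0, 0, 14]
The echelon form has 4 nonzero rows; the last pivot sits in the augmented column, so rank(P) = 3 but rank([P|b]) = 4.
Since the ranks differ, the system is inconsistent.
It has no solutions.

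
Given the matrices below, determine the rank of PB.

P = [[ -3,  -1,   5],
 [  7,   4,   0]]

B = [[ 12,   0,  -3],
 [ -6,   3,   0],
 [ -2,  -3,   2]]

2

First compute PB:
[[-40, -18,  19],
 [ 60,  12, -21]]
Now row reduce the product.
R2 ← R2 + (3/2)·R1: [0, -15, 15/2]
2 nonzero rows, so rank(PB) = 2.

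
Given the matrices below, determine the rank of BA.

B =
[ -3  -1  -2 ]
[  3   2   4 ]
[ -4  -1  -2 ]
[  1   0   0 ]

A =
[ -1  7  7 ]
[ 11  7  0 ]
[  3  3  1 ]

2

First compute BA:
[[-14, -34, -23],
 [ 31,  47,  25],
 [-13, -41, -30],
 [ -1,   7,   7]]
Now row reduce the product.
R2 ← R2 + (31/14)·R1: [0, -198/7, -363/14]
R3 ← R3 − (13/14)·R1: [0, -66/7, -121/14]
R4 ← R4 − (1/14)·R1: [0, 66/7, 121/14]
R3 ← R3 − (1/3)·R2: [0, 0, 0]
R4 ← R4 + (1/3)·R2: [0, 0, 0]
2 nonzero rows, so rank(BA) = 2.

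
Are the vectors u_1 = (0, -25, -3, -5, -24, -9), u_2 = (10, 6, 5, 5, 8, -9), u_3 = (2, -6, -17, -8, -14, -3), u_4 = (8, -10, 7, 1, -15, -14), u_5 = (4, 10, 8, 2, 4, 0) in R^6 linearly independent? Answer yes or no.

Form the matrix with these vectors as rows and row reduce.
Swap R1 ↔ R2
R3 ← R3 − (1/5)·R1: [0, -36/5, -18, -9, -78/5, -6/5]
R4 ← R4 − (4/5)·R1: [0, -74/5, 3, -3, -107/5, -34/5]
R5 ← R5 − (2/5)·R1: [0, 38/5, 6, 0, 4/5, 18/5]
R3 ← R3 − (36/125)·R2: [0, 0, -2142/125, -189/25, -1086/125, 174/125]
R4 ← R4 − (74/125)·R2: [0, 0, 597/125, -1/25, -899/125, -184/125]
R5 ← R5 + (38/125)·R2: [0, 0, 636/125, -38/25, -812/125, 108/125]
R4 ← R4 + (199/714)·R3: [0, 0, 0, -73/34, -1144/119, -129/119]
R5 ← R5 + (106/357)·R3: [0, 0, 0, -64/17, -1080/119, 152/119]
R5 ← R5 − (128/73)·R4: [0, 0, 0, 0, 568/73, 232/73]
5 nonzero rows, so the 5 vectors span a space of dimension 5.
Since 5 = 5, the vectors are linearly independent.

yes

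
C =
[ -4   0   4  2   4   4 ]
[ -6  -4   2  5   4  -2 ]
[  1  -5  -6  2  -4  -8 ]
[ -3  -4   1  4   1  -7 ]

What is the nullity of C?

2

Row reduce to echelon form.
R2 ← R2 − (3/2)·R1: [0, -4, -4, 2, -2, -8]
R3 ← R3 + (1/4)·R1: [0, -5, -5, 5/2, -3, -7]
R4 ← R4 − (3/4)·R1: [0, -4, -2, 5/2, -2, -10]
R3 ← R3 − (5/4)·R2: [0, 0, 0, 0, -1/2, 3]
R4 ← R4 − R2: [0, 0, 2, 1/2, 0, -2]
Swap R3 ↔ R4
4 nonzero rows, so rank(C) = 4.
C has 6 columns; by rank–nullity, nullity = 6 − 4 = 2.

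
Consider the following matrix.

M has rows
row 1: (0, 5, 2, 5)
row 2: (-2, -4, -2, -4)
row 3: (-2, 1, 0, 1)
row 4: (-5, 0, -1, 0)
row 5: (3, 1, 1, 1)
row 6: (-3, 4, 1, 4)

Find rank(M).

2

Row reduce to echelon form.
Swap R1 ↔ R2
R3 ← R3 − R1: [0, 5, 2, 5]
R4 ← R4 − (5/2)·R1: [0, 10, 4, 10]
R5 ← R5 + (3/2)·R1: [0, -5, -2, -5]
R6 ← R6 − (3/2)·R1: [0, 10, 4, 10]
R3 ← R3 − R2: [0, 0, 0, 0]
R4 ← R4 − (2)·R2: [0, 0, 0, 0]
R5 ← R5 + R2: [0, 0, 0, 0]
R6 ← R6 − (2)·R2: [0, 0, 0, 0]
Echelon form has 2 nonzero rows, so rank(M) = 2.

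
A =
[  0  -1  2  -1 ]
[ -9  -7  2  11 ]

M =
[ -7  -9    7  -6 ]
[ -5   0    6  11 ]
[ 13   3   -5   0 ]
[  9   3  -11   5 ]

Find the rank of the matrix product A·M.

2

First compute AM:
[[ 22,   3,  -5, -16],
 [223, 120, -236,  32]]
Now row reduce the product.
R2 ← R2 − (223/22)·R1: [0, 1971/22, -4077/22, 2136/11]
2 nonzero rows, so rank(AM) = 2.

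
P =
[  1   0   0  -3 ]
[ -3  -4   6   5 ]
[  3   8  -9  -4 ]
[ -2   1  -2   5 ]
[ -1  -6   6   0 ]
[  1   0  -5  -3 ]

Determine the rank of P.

4

Row reduce to echelon form.
R2 ← R2 + (3)·R1: [0, -4, 6, -4]
R3 ← R3 − (3)·R1: [0, 8, -9, 5]
R4 ← R4 + (2)·R1: [0, 1, -2, -1]
R5 ← R5 + R1: [0, -6, 6, -3]
R6 ← R6 − R1: [0, 0, -5, 0]
R3 ← R3 + (2)·R2: [0, 0, 3, -3]
R4 ← R4 + (1/4)·R2: [0, 0, -1/2, -2]
R5 ← R5 − (3/2)·R2: [0, 0, -3, 3]
R4 ← R4 + (1/6)·R3: [0, 0, 0, -5/2]
R5 ← R5 + R3: [0, 0, 0, 0]
R6 ← R6 + (5/3)·R3: [0, 0, 0, -5]
R6 ← R6 − (2)·R4: [0, 0, 0, 0]
Echelon form has 4 nonzero rows, so rank(P) = 4.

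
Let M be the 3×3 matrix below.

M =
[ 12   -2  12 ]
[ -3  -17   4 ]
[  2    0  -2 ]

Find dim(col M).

Row reduce to echelon form.
R2 ← R2 + (1/4)·R1: [0, -35/2, 7]
R3 ← R3 − (1/6)·R1: [0, 1/3, -4]
R3 ← R3 + (2/105)·R2: [0, 0, -58/15]
Echelon form has 3 nonzero rows, so rank(M) = 3.
The column space has dimension equal to the rank: 3.

3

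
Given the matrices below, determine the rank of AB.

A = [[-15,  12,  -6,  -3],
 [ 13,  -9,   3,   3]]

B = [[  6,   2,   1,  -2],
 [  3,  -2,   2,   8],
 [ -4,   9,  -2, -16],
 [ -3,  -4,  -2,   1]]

2

First compute AB:
[[-21, -96,  27, 219],
 [ 30,  59, -17, -143]]
Now row reduce the product.
R2 ← R2 + (10/7)·R1: [0, -547/7, 151/7, 1189/7]
2 nonzero rows, so rank(AB) = 2.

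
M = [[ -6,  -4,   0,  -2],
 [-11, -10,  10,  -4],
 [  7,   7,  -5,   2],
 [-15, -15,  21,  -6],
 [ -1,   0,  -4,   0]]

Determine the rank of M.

Row reduce to echelon form.
R2 ← R2 − (11/6)·R1: [0, -8/3, 10, -1/3]
R3 ← R3 + (7/6)·R1: [0, 7/3, -5, -1/3]
R4 ← R4 − (5/2)·R1: [0, -5, 21, -1]
R5 ← R5 − (1/6)·R1: [0, 2/3, -4, 1/3]
R3 ← R3 + (7/8)·R2: [0, 0, 15/4, -5/8]
R4 ← R4 − (15/8)·R2: [0, 0, 9/4, -3/8]
R5 ← R5 + (1/4)·R2: [0, 0, -3/2, 1/4]
R4 ← R4 − (3/5)·R3: [0, 0, 0, 0]
R5 ← R5 + (2/5)·R3: [0, 0, 0, 0]
Echelon form has 3 nonzero rows, so rank(M) = 3.

3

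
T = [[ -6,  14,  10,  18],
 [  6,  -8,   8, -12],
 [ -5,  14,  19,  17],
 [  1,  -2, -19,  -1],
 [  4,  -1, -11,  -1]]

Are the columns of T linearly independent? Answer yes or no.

Row reduce T to echelon form.
R2 ← R2 + R1: [0, 6, 18, 6]
R3 ← R3 − (5/6)·R1: [0, 7/3, 32/3, 2]
R4 ← R4 + (1/6)·R1: [0, 1/3, -52/3, 2]
R5 ← R5 + (2/3)·R1: [0, 25/3, -13/3, 11]
R3 ← R3 − (7/18)·R2: [0, 0, 11/3, -1/3]
R4 ← R4 − (1/18)·R2: [0, 0, -55/3, 5/3]
R5 ← R5 − (25/18)·R2: [0, 0, -88/3, 8/3]
R4 ← R4 + (5)·R3: [0, 0, 0, 0]
R5 ← R5 + (8)·R3: [0, 0, 0, 0]
3 pivots among 4 columns.
Only 3 < 4 pivot columns, so the columns are linearly dependent.

no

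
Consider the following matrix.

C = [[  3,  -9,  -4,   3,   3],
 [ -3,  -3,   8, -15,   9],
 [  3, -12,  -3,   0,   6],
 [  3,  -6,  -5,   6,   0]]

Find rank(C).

Row reduce to echelon form.
R2 ← R2 + R1: [0, -12, 4, -12, 12]
R3 ← R3 − R1: [0, -3, 1, -3, 3]
R4 ← R4 − R1: [0, 3, -1, 3, -3]
R3 ← R3 − (1/4)·R2: [0, 0, 0, 0, 0]
R4 ← R4 + (1/4)·R2: [0, 0, 0, 0, 0]
Echelon form has 2 nonzero rows, so rank(C) = 2.

2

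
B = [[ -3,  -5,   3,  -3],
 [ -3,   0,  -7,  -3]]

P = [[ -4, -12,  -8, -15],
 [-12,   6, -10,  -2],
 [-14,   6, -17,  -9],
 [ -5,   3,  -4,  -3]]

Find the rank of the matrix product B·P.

First compute BP:
[[ 45,  15,  35,  37],
 [125, -15, 155, 117]]
Now row reduce the product.
R2 ← R2 − (25/9)·R1: [0, -170/3, 520/9, 128/9]
2 nonzero rows, so rank(BP) = 2.

2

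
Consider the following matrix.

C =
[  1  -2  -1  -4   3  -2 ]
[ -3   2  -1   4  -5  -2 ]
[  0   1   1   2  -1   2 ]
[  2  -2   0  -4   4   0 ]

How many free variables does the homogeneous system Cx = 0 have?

4

Row reduce to echelon form.
R2 ← R2 + (3)·R1: [0, -4, -4, -8, 4, -8]
R4 ← R4 − (2)·R1: [0, 2, 2, 4, -2, 4]
R3 ← R3 + (1/4)·R2: [0, 0, 0, 0, 0, 0]
R4 ← R4 + (1/2)·R2: [0, 0, 0, 0, 0, 0]
2 nonzero rows, so rank(C) = 2.
C has 6 columns; by rank–nullity, nullity = 6 − 2 = 4.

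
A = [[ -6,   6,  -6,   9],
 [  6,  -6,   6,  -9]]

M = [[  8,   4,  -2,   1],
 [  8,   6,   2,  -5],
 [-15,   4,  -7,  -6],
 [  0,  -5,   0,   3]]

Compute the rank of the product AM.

First compute AM:
[[ 90, -57,  66,  27],
 [-90,  57, -66, -27]]
Now row reduce the product.
R2 ← R2 + R1: [0, 0, 0, 0]
1 nonzero row, so rank(AM) = 1.

1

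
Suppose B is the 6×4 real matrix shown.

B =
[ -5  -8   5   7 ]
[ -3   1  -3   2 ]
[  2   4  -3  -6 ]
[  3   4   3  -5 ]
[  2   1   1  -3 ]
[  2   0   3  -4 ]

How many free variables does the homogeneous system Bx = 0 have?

0

Row reduce to echelon form.
R2 ← R2 − (3/5)·R1: [0, 29/5, -6, -11/5]
R3 ← R3 + (2/5)·R1: [0, 4/5, -1, -16/5]
R4 ← R4 + (3/5)·R1: [0, -4/5, 6, -4/5]
R5 ← R5 + (2/5)·R1: [0, -11/5, 3, -1/5]
R6 ← R6 + (2/5)·R1: [0, -16/5, 5, -6/5]
R3 ← R3 − (4/29)·R2: [0, 0, -5/29, -84/29]
R4 ← R4 + (4/29)·R2: [0, 0, 150/29, -32/29]
R5 ← R5 + (11/29)·R2: [0, 0, 21/29, -30/29]
R6 ← R6 + (16/29)·R2: [0, 0, 49/29, -70/29]
R4 ← R4 + (30)·R3: [0, 0, 0, -88]
R5 ← R5 + (21/5)·R3: [0, 0, 0, -66/5]
R6 ← R6 + (49/5)·R3: [0, 0, 0, -154/5]
R5 ← R5 − (3/20)·R4: [0, 0, 0, 0]
R6 ← R6 − (7/20)·R4: [0, 0, 0, 0]
4 nonzero rows, so rank(B) = 4.
B has 4 columns; by rank–nullity, nullity = 4 − 4 = 0.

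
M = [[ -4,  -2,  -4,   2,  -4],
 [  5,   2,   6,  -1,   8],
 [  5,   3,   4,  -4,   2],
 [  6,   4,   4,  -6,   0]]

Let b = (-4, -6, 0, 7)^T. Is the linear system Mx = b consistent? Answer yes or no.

no

Row reduce the augmented matrix [M | b].
R2 ← R2 + (5/4)·R1: [0, -1/2, 1, 3/2, 3, -11]
R3 ← R3 + (5/4)·R1: [0, 1/2, -1, -3/2, -3, -5]
R4 ← R4 + (3/2)·R1: [0, 1, -2, -3, -6, 1]
R3 ← R3 + R2: [0, 0, 0, 0, 0, -16]
R4 ← R4 + (2)·R2: [0, 0, 0, 0, 0, -21]
R4 ← R4 − (21/16)·R3: [0, 0, 0, 0, 0, 0]
The echelon form has 3 nonzero rows; the last pivot sits in the augmented column, so rank(M) = 2 but rank([M|b]) = 3.
Since the ranks differ, the system is inconsistent.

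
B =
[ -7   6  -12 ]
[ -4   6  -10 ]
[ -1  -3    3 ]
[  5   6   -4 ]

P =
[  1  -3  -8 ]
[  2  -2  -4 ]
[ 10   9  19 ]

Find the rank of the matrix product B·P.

First compute BP:
[[-115, -99, -196],
 [-92, -90, -182],
 [ 23,  36,  77],
 [-23, -63, -140]]
Now row reduce the product.
R2 ← R2 − (4/5)·R1: [0, -54/5, -126/5]
R3 ← R3 + (1/5)·R1: [0, 81/5, 189/5]
R4 ← R4 − (1/5)·R1: [0, -216/5, -504/5]
R3 ← R3 + (3/2)·R2: [0, 0, 0]
R4 ← R4 − (4)·R2: [0, 0, 0]
2 nonzero rows, so rank(BP) = 2.

2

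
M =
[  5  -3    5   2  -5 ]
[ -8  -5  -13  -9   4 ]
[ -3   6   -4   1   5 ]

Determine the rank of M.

Row reduce to echelon form.
R2 ← R2 + (8/5)·R1: [0, -49/5, -5, -29/5, -4]
R3 ← R3 + (3/5)·R1: [0, 21/5, -1, 11/5, 2]
R3 ← R3 + (3/7)·R2: [0, 0, -22/7, -2/7, 2/7]
Echelon form has 3 nonzero rows, so rank(M) = 3.

3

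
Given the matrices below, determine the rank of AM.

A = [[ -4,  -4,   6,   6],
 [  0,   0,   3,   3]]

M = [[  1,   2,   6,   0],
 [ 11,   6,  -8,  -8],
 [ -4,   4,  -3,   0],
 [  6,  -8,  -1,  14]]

2

First compute AM:
[[-36, -56, -16, 116],
 [  6, -12, -12,  42]]
Now row reduce the product.
R2 ← R2 + (1/6)·R1: [0, -64/3, -44/3, 184/3]
2 nonzero rows, so rank(AM) = 2.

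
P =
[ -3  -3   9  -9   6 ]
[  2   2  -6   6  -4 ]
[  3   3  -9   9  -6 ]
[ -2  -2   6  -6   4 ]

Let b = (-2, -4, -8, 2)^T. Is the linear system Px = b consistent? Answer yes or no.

no

Row reduce the augmented matrix [P | b].
R2 ← R2 + (2/3)·R1: [0, 0, 0, 0, 0, -16/3]
R3 ← R3 + R1: [0, 0, 0, 0, 0, -10]
R4 ← R4 − (2/3)·R1: [0, 0, 0, 0, 0, 10/3]
R3 ← R3 − (15/8)·R2: [0, 0, 0, 0, 0, 0]
R4 ← R4 + (5/8)·R2: [0, 0, 0, 0, 0, 0]
The echelon form has 2 nonzero rows; the last pivot sits in the augmented column, so rank(P) = 1 but rank([P|b]) = 2.
Since the ranks differ, the system is inconsistent.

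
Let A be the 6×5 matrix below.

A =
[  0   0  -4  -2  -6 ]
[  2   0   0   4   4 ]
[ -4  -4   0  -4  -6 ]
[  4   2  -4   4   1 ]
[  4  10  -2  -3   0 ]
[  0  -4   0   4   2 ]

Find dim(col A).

Row reduce to echelon form.
Swap R1 ↔ R2
R3 ← R3 + (2)·R1: [0, -4, 0, 4, 2]
R4 ← R4 − (2)·R1: [0, 2, -4, -4, -7]
R5 ← R5 − (2)·R1: [0, 10, -2, -11, -8]
Swap R2 ↔ R3
R4 ← R4 + (1/2)·R2: [0, 0, -4, -2, -6]
R5 ← R5 + (5/2)·R2: [0, 0, -2, -1, -3]
R6 ← R6 − R2: [0, 0, 0, 0, 0]
R4 ← R4 − R3: [0, 0, 0, 0, 0]
R5 ← R5 − (1/2)·R3: [0, 0, 0, 0, 0]
Echelon form has 3 nonzero rows, so rank(A) = 3.
The column space has dimension equal to the rank: 3.

3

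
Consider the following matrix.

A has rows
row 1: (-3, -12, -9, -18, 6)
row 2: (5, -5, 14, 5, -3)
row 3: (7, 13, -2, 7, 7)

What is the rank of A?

Row reduce to echelon form.
R2 ← R2 + (5/3)·R1: [0, -25, -1, -25, 7]
R3 ← R3 + (7/3)·R1: [0, -15, -23, -35, 21]
R3 ← R3 − (3/5)·R2: [0, 0, -112/5, -20, 84/5]
Echelon form has 3 nonzero rows, so rank(A) = 3.

3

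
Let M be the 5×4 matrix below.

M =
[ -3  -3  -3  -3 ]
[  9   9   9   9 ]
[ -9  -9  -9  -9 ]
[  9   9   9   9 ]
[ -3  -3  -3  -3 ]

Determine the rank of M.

Row reduce to echelon form.
R2 ← R2 + (3)·R1: [0, 0, 0, 0]
R3 ← R3 − (3)·R1: [0, 0, 0, 0]
R4 ← R4 + (3)·R1: [0, 0, 0, 0]
R5 ← R5 − R1: [0, 0, 0, 0]
Echelon form has 1 nonzero row, so rank(M) = 1.

1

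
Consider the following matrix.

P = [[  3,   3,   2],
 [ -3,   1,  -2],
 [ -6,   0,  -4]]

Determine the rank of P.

2

Row reduce to echelon form.
R2 ← R2 + R1: [0, 4, 0]
R3 ← R3 + (2)·R1: [0, 6, 0]
R3 ← R3 − (3/2)·R2: [0, 0, 0]
Echelon form has 2 nonzero rows, so rank(P) = 2.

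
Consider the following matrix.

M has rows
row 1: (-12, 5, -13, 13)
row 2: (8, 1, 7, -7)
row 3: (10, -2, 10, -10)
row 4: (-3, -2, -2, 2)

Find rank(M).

Row reduce to echelon form.
R2 ← R2 + (2/3)·R1: [0, 13/3, -5/3, 5/3]
R3 ← R3 + (5/6)·R1: [0, 13/6, -5/6, 5/6]
R4 ← R4 − (1/4)·R1: [0, -13/4, 5/4, -5/4]
R3 ← R3 − (1/2)·R2: [0, 0, 0, 0]
R4 ← R4 + (3/4)·R2: [0, 0, 0, 0]
Echelon form has 2 nonzero rows, so rank(M) = 2.

2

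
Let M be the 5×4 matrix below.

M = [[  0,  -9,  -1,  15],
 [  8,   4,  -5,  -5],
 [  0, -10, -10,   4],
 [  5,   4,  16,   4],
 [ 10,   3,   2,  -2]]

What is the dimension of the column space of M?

Row reduce to echelon form.
Swap R1 ↔ R2
R4 ← R4 − (5/8)·R1: [0, 3/2, 153/8, 57/8]
R5 ← R5 − (5/4)·R1: [0, -2, 33/4, 17/4]
R3 ← R3 − (10/9)·R2: [0, 0, -80/9, -38/3]
R4 ← R4 + (1/6)·R2: [0, 0, 455/24, 77/8]
R5 ← R5 − (2/9)·R2: [0, 0, 305/36, 11/12]
R4 ← R4 + (273/128)·R3: [0, 0, 0, -1113/64]
R5 ← R5 + (61/64)·R3: [0, 0, 0, -357/32]
R5 ← R5 − (34/53)·R4: [0, 0, 0, 0]
Echelon form has 4 nonzero rows, so rank(M) = 4.
The column space has dimension equal to the rank: 4.

4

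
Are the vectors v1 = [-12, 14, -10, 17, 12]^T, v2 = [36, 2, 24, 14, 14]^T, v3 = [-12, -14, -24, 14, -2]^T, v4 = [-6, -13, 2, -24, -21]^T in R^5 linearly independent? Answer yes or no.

Form the matrix with these vectors as rows and row reduce.
R2 ← R2 + (3)·R1: [0, 44, -6, 65, 50]
R3 ← R3 − R1: [0, -28, -14, -3, -14]
R4 ← R4 − (1/2)·R1: [0, -20, 7, -65/2, -27]
R3 ← R3 + (7/11)·R2: [0, 0, -196/11, 422/11, 196/11]
R4 ← R4 + (5/11)·R2: [0, 0, 47/11, -65/22, -47/11]
R4 ← R4 + (47/196)·R3: [0, 0, 0, 306/49, 0]
4 nonzero rows, so the 4 vectors span a space of dimension 4.
Since 4 = 4, the vectors are linearly independent.

yes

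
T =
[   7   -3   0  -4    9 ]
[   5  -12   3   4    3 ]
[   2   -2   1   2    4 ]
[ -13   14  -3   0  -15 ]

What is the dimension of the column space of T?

Row reduce to echelon form.
R2 ← R2 − (5/7)·R1: [0, -69/7, 3, 48/7, -24/7]
R3 ← R3 − (2/7)·R1: [0, -8/7, 1, 22/7, 10/7]
R4 ← R4 + (13/7)·R1: [0, 59/7, -3, -52/7, 12/7]
R3 ← R3 − (8/69)·R2: [0, 0, 15/23, 54/23, 42/23]
R4 ← R4 + (59/69)·R2: [0, 0, -10/23, -36/23, -28/23]
R4 ← R4 + (2/3)·R3: [0, 0, 0, 0, 0]
Echelon form has 3 nonzero rows, so rank(T) = 3.
The column space has dimension equal to the rank: 3.

3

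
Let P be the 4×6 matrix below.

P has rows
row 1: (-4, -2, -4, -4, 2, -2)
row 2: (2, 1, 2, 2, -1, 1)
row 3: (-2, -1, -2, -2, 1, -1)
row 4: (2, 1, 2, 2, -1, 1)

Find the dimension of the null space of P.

Row reduce to echelon form.
R2 ← R2 + (1/2)·R1: [0, 0, 0, 0, 0, 0]
R3 ← R3 − (1/2)·R1: [0, 0, 0, 0, 0, 0]
R4 ← R4 + (1/2)·R1: [0, 0, 0, 0, 0, 0]
1 nonzero row, so rank(P) = 1.
P has 6 columns; by rank–nullity, nullity = 6 − 1 = 5.

5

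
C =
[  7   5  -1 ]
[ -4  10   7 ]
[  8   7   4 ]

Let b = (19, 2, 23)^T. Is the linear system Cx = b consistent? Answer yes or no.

yes

Row reduce the augmented matrix [C | b].
R2 ← R2 + (4/7)·R1: [0, 90/7, 45/7, 90/7]
R3 ← R3 − (8/7)·R1: [0, 9/7, 36/7, 9/7]
R3 ← R3 − (1/10)·R2: [0, 0, 9/2, 0]
The echelon form has 3 nonzero rows, and every pivot lies in the first 3 columns, so rank(C) = rank([C|b]) = 3.
The system is consistent.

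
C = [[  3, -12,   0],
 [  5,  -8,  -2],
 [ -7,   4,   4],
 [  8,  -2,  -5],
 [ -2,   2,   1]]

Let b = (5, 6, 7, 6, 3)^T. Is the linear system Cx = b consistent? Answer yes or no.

Row reduce the augmented matrix [C | b].
R2 ← R2 − (5/3)·R1: [0, 12, -2, -7/3]
R3 ← R3 + (7/3)·R1: [0, -24, 4, 56/3]
R4 ← R4 − (8/3)·R1: [0, 30, -5, -22/3]
R5 ← R5 + (2/3)·R1: [0, -6, 1, 19/3]
R3 ← R3 + (2)·R2: [0, 0, 0, 14]
R4 ← R4 − (5/2)·R2: [0, 0, 0, -3/2]
R5 ← R5 + (1/2)·R2: [0, 0, 0, 31/6]
R4 ← R4 + (3/28)·R3: [0, 0, 0, 0]
R5 ← R5 − (31/84)·R3: [0, 0, 0, 0]
The echelon form has 3 nonzero rows; the last pivot sits in the augmented column, so rank(C) = 2 but rank([C|b]) = 3.
Since the ranks differ, the system is inconsistent.

no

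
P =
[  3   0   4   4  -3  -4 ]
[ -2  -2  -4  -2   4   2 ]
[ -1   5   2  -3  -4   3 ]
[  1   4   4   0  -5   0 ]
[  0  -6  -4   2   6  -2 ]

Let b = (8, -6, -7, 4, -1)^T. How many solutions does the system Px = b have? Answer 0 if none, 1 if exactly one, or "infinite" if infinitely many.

0

Row reduce the augmented matrix [P | b].
R2 ← R2 + (2/3)·R1: [0, -2, -4/3, 2/3, 2, -2/3, -2/3]
R3 ← R3 + (1/3)·R1: [0, 5, 10/3, -5/3, -5, 5/3, -13/3]
R4 ← R4 − (1/3)·R1: [0, 4, 8/3, -4/3, -4, 4/3, 4/3]
R3 ← R3 + (5/2)·R2: [0, 0, 0, 0, 0, 0, -6]
R4 ← R4 + (2)·R2: [0, 0, 0, 0, 0, 0, 0]
R5 ← R5 − (3)·R2: [0, 0, 0, 0, 0, 0, 1]
R5 ← R5 + (1/6)·R3: [0, 0, 0, 0, 0, 0, 0]
The echelon form has 3 nonzero rows; the last pivot sits in the augmented column, so rank(P) = 2 but rank([P|b]) = 3.
Since the ranks differ, the system is inconsistent.
It has no solutions.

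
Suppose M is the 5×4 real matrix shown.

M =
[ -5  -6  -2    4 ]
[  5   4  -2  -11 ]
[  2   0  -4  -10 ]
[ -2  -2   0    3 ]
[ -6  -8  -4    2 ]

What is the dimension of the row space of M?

2

Row reduce to echelon form.
R2 ← R2 + R1: [0, -2, -4, -7]
R3 ← R3 + (2/5)·R1: [0, -12/5, -24/5, -42/5]
R4 ← R4 − (2/5)·R1: [0, 2/5, 4/5, 7/5]
R5 ← R5 − (6/5)·R1: [0, -4/5, -8/5, -14/5]
R3 ← R3 − (6/5)·R2: [0, 0, 0, 0]
R4 ← R4 + (1/5)·R2: [0, 0, 0, 0]
R5 ← R5 − (2/5)·R2: [0, 0, 0, 0]
Echelon form has 2 nonzero rows, so rank(M) = 2.
The row space has dimension equal to the rank: 2.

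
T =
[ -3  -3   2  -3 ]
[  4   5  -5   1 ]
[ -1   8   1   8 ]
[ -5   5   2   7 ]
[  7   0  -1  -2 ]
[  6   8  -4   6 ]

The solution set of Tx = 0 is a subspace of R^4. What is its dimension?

Row reduce to echelon form.
R2 ← R2 + (4/3)·R1: [0, 1, -7/3, -3]
R3 ← R3 − (1/3)·R1: [0, 9, 1/3, 9]
R4 ← R4 − (5/3)·R1: [0, 10, -4/3, 12]
R5 ← R5 + (7/3)·R1: [0, -7, 11/3, -9]
R6 ← R6 + (2)·R1: [0, 2, 0, 0]
R3 ← R3 − (9)·R2: [0, 0, 64/3, 36]
R4 ← R4 − (10)·R2: [0, 0, 22, 42]
R5 ← R5 + (7)·R2: [0, 0, -38/3, -30]
R6 ← R6 − (2)·R2: [0, 0, 14/3, 6]
R4 ← R4 − (33/32)·R3: [0, 0, 0, 39/8]
R5 ← R5 + (19/32)·R3: [0, 0, 0, -69/8]
R6 ← R6 − (7/32)·R3: [0, 0, 0, -15/8]
R5 ← R5 + (23/13)·R4: [0, 0, 0, 0]
R6 ← R6 + (5/13)·R4: [0, 0, 0, 0]
4 nonzero rows, so rank(T) = 4.
T has 4 columns; by rank–nullity, nullity = 4 − 4 = 0.

0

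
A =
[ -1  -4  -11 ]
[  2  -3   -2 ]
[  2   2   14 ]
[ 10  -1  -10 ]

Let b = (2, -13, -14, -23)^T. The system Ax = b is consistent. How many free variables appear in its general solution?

Row reduce the augmented matrix [A | b].
R2 ← R2 + (2)·R1: [0, -11, -24, -9]
R3 ← R3 + (2)·R1: [0, -6, -8, -10]
R4 ← R4 + (10)·R1: [0, -41, -120, -3]
R3 ← R3 − (6/11)·R2: [0, 0, 56/11, -56/11]
R4 ← R4 − (41/11)·R2: [0, 0, -336/11, 336/11]
R4 ← R4 + (6)·R3: [0, 0, 0, 0]
The echelon form has 3 nonzero rows, and every pivot lies in the first 3 columns, so rank(A) = rank([A|b]) = 3.
The system is consistent.
Free variables = (unknowns) − (rank) = 3 − 3 = 0.

0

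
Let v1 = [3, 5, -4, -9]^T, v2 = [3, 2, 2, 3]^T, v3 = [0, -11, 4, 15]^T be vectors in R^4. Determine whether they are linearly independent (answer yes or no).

yes

Form the matrix with these vectors as rows and row reduce.
R2 ← R2 − R1: [0, -3, 6, 12]
R3 ← R3 − (11/3)·R2: [0, 0, -18, -29]
3 nonzero rows, so the 3 vectors span a space of dimension 3.
Since 3 = 3, the vectors are linearly independent.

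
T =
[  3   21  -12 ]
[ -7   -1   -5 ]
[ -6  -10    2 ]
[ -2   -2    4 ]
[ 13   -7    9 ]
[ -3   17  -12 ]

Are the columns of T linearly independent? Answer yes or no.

Row reduce T to echelon form.
R2 ← R2 + (7/3)·R1: [0, 48, -33]
R3 ← R3 + (2)·R1: [0, 32, -22]
R4 ← R4 + (2/3)·R1: [0, 12, -4]
R5 ← R5 − (13/3)·R1: [0, -98, 61]
R6 ← R6 + R1: [0, 38, -24]
R3 ← R3 − (2/3)·R2: [0, 0, 0]
R4 ← R4 − (1/4)·R2: [0, 0, 17/4]
R5 ← R5 + (49/24)·R2: [0, 0, -51/8]
R6 ← R6 − (19/24)·R2: [0, 0, 17/8]
Swap R3 ↔ R4
R5 ← R5 + (3/2)·R3: [0, 0, 0]
R6 ← R6 − (1/2)·R3: [0, 0, 0]
3 pivots among 3 columns.
Every column is a pivot column, so the columns are linearly independent.

yes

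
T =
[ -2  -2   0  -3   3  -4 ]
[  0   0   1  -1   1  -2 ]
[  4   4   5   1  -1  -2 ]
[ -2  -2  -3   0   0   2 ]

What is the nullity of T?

4

Row reduce to echelon form.
R3 ← R3 + (2)·R1: [0, 0, 5, -5, 5, -10]
R4 ← R4 − R1: [0, 0, -3, 3, -3, 6]
R3 ← R3 − (5)·R2: [0, 0, 0, 0, 0, 0]
R4 ← R4 + (3)·R2: [0, 0, 0, 0, 0, 0]
2 nonzero rows, so rank(T) = 2.
T has 6 columns; by rank–nullity, nullity = 6 − 2 = 4.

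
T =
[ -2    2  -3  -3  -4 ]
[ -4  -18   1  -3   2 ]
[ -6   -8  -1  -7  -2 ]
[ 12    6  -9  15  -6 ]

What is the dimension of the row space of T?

3

Row reduce to echelon form.
R2 ← R2 − (2)·R1: [0, -22, 7, 3, 10]
R3 ← R3 − (3)·R1: [0, -14, 8, 2, 10]
R4 ← R4 + (6)·R1: [0, 18, -27, -3, -30]
R3 ← R3 − (7/11)·R2: [0, 0, 39/11, 1/11, 40/11]
R4 ← R4 + (9/11)·R2: [0, 0, -234/11, -6/11, -240/11]
R4 ← R4 + (6)·R3: [0, 0, 0, 0, 0]
Echelon form has 3 nonzero rows, so rank(T) = 3.
The row space has dimension equal to the rank: 3.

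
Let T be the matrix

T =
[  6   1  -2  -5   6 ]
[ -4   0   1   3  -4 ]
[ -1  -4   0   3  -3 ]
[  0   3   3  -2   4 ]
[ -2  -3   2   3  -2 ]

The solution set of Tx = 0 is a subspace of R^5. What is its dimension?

Row reduce to echelon form.
R2 ← R2 + (2/3)·R1: [0, 2/3, -1/3, -1/3, 0]
R3 ← R3 + (1/6)·R1: [0, -23/6, -1/3, 13/6, -2]
R5 ← R5 + (1/3)·R1: [0, -8/3, 4/3, 4/3, 0]
R3 ← R3 + (23/4)·R2: [0, 0, -9/4, 1/4, -2]
R4 ← R4 − (9/2)·R2: [0, 0, 9/2, -1/2, 4]
R5 ← R5 + (4)·R2: [0, 0, 0, 0, 0]
R4 ← R4 + (2)·R3: [0, 0, 0, 0, 0]
3 nonzero rows, so rank(T) = 3.
T has 5 columns; by rank–nullity, nullity = 5 − 3 = 2.

2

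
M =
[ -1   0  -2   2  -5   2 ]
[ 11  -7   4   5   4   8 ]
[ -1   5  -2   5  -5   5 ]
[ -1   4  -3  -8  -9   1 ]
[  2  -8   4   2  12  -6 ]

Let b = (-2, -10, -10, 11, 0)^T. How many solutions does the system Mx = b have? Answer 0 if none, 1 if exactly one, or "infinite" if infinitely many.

infinite

Row reduce the augmented matrix [M | b].
R2 ← R2 + (11)·R1: [0, -7, -18, 27, -51, 30, -32]
R3 ← R3 − R1: [0, 5, 0, 3, 0, 3, -8]
R4 ← R4 − R1: [0, 4, -1, -10, -4, -1, 13]
R5 ← R5 + (2)·R1: [0, -8, 0, 6, 2, -2, -4]
R3 ← R3 + (5/7)·R2: [0, 0, -90/7, 156/7, -255/7, 171/7, -216/7]
R4 ← R4 + (4/7)·R2: [0, 0, -79/7, 38/7, -232/7, 113/7, -37/7]
R5 ← R5 − (8/7)·R2: [0, 0, 144/7, -174/7, 422/7, -254/7, 228/7]
R4 ← R4 − (79/90)·R3: [0, 0, 0, -212/15, -7/6, -53/10, 109/5]
R5 ← R5 + (8/5)·R3: [0, 0, 0, 54/5, 2, 14/5, -84/5]
R5 ← R5 + (81/106)·R4: [0, 0, 0, 0, 235/212, -5/4, -15/106]
The echelon form has 5 nonzero rows, and every pivot lies in the first 6 columns, so rank(M) = rank([M|b]) = 5.
The system is consistent.
rank = 5 < 6 unknowns, so there are infinitely many solutions.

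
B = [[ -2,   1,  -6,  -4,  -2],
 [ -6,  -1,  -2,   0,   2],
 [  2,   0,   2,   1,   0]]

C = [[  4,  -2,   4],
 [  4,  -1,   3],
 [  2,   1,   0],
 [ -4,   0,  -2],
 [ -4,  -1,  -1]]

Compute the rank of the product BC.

2

First compute BC:
[[  8,  -1,   5],
 [-40,   9, -29],
 [  8,  -2,   6]]
Now row reduce the product.
R2 ← R2 + (5)·R1: [0, 4, -4]
R3 ← R3 − R1: [0, -1, 1]
R3 ← R3 + (1/4)·R2: [0, 0, 0]
2 nonzero rows, so rank(BC) = 2.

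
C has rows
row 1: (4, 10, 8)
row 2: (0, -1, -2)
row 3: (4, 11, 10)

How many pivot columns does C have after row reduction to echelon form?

Row reduce to echelon form.
R3 ← R3 − R1: [0, 1, 2]
R3 ← R3 + R2: [0, 0, 0]
Echelon form has 2 nonzero rows, so rank(C) = 2.
Each nonzero row contributes one pivot column: 2 pivot columns.

2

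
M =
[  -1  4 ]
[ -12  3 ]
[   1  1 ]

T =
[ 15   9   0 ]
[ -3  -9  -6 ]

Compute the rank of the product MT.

2

First compute MT:
[[-27, -45, -24],
 [-189, -135, -18],
 [ 12,   0,  -6]]
Now row reduce the product.
R2 ← R2 − (7)·R1: [0, 180, 150]
R3 ← R3 + (4/9)·R1: [0, -20, -50/3]
R3 ← R3 + (1/9)·R2: [0, 0, 0]
2 nonzero rows, so rank(MT) = 2.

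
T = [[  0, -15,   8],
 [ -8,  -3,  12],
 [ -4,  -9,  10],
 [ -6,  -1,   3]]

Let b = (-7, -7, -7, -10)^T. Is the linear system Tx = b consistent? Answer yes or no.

yes

Row reduce the augmented matrix [T | b].
Swap R1 ↔ R2
R3 ← R3 − (1/2)·R1: [0, -15/2, 4, -7/2]
R4 ← R4 − (3/4)·R1: [0, 5/4, -6, -19/4]
R3 ← R3 − (1/2)·R2: [0, 0, 0, 0]
R4 ← R4 + (1/12)·R2: [0, 0, -16/3, -16/3]
Swap R3 ↔ R4
The echelon form has 3 nonzero rows, and every pivot lies in the first 3 columns, so rank(T) = rank([T|b]) = 3.
The system is consistent.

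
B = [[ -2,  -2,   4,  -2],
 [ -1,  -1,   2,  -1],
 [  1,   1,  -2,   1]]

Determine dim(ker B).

3

Row reduce to echelon form.
R2 ← R2 − (1/2)·R1: [0, 0, 0, 0]
R3 ← R3 + (1/2)·R1: [0, 0, 0, 0]
1 nonzero row, so rank(B) = 1.
B has 4 columns; by rank–nullity, nullity = 4 − 1 = 3.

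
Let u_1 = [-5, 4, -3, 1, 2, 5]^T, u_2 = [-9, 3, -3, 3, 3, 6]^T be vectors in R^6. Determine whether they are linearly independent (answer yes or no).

Form the matrix with these vectors as rows and row reduce.
R2 ← R2 − (9/5)·R1: [0, -21/5, 12/5, 6/5, -3/5, -3]
2 nonzero rows, so the 2 vectors span a space of dimension 2.
Since 2 = 2, the vectors are linearly independent.

yes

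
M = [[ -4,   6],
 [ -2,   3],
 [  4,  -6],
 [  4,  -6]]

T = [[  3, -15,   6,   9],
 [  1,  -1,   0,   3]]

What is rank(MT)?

1

First compute MT:
[[ -6,  54, -24, -18],
 [ -3,  27, -12,  -9],
 [  6, -54,  24,  18],
 [  6, -54,  24,  18]]
Now row reduce the product.
R2 ← R2 − (1/2)·R1: [0, 0, 0, 0]
R3 ← R3 + R1: [0, 0, 0, 0]
R4 ← R4 + R1: [0, 0, 0, 0]
1 nonzero row, so rank(MT) = 1.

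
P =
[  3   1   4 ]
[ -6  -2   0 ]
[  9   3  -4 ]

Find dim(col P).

2

Row reduce to echelon form.
R2 ← R2 + (2)·R1: [0, 0, 8]
R3 ← R3 − (3)·R1: [0, 0, -16]
R3 ← R3 + (2)·R2: [0, 0, 0]
Echelon form has 2 nonzero rows, so rank(P) = 2.
The column space has dimension equal to the rank: 2.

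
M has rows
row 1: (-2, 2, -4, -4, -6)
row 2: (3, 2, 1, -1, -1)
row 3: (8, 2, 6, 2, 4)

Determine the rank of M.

Row reduce to echelon form.
R2 ← R2 + (3/2)·R1: [0, 5, -5, -7, -10]
R3 ← R3 + (4)·R1: [0, 10, -10, -14, -20]
R3 ← R3 − (2)·R2: [0, 0, 0, 0, 0]
Echelon form has 2 nonzero rows, so rank(M) = 2.

2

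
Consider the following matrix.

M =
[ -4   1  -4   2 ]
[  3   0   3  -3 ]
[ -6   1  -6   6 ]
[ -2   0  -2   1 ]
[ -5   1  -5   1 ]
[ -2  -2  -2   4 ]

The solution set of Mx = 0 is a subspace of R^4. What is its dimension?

Row reduce to echelon form.
R2 ← R2 + (3/4)·R1: [0, 3/4, 0, -3/2]
R3 ← R3 − (3/2)·R1: [0, -1/2, 0, 3]
R4 ← R4 − (1/2)·R1: [0, -1/2, 0, 0]
R5 ← R5 − (5/4)·R1: [0, -1/4, 0, -3/2]
R6 ← R6 − (1/2)·R1: [0, -5/2, 0, 3]
R3 ← R3 + (2/3)·R2: [0, 0, 0, 2]
R4 ← R4 + (2/3)·R2: [0, 0, 0, -1]
R5 ← R5 + (1/3)·R2: [0, 0, 0, -2]
R6 ← R6 + (10/3)·R2: [0, 0, 0, -2]
R4 ← R4 + (1/2)·R3: [0, 0, 0, 0]
R5 ← R5 + R3: [0, 0, 0, 0]
R6 ← R6 + R3: [0, 0, 0, 0]
3 nonzero rows, so rank(M) = 3.
M has 4 columns; by rank–nullity, nullity = 4 − 3 = 1.

1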